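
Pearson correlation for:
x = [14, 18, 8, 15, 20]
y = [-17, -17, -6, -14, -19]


n=5, Σx=75, Σy=-73, Σxy=-1182, Σx²=1209, Σy²=1171
r = (5×(-1182) - 75×(-73))/√((5×1209 - 75²)(5×1171 - (-73)²))
= -435/√(420×526) = -435/√220920 ≈ -435/470.0213 ≈ -0.9255

r ≈ -0.9255


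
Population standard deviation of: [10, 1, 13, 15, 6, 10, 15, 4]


Mean = 74/8 = 37/4
  (10-37/4)²=9/16
  (1-37/4)²=1089/16
  (13-37/4)²=225/16
  (15-37/4)²=529/16
  (6-37/4)²=169/16
  (10-37/4)²=9/16
  (15-37/4)²=529/16
  (4-37/4)²=441/16
Σ(x-μ)² = 375/2
σ² = (375/2)/8 = 375/16

σ = √(375/16) ≈ 4.8412


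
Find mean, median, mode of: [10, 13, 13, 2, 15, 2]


Sorted: [2, 2, 10, 13, 13, 15]
Mean = 55/6
Median = 23/2
Freq: {10: 1, 13: 2, 2: 2, 15: 1}
Mode: [2, 13]

Mean=55/6, Median=23/2, Mode=[2, 13]


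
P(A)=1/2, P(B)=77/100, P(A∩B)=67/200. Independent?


P(A)×P(B) = 77/200
P(A∩B) = 67/200
Not equal → NOT independent

No, not independent


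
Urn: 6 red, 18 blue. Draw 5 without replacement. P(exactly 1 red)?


Hypergeometric: C(6,1)×C(18,4)/C(24,5)
= 6×3060/42504 = 765/1771

P(X=1) = 765/1771 ≈ 43.20%


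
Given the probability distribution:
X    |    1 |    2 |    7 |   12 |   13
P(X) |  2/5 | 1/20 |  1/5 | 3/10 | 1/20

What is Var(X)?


E[X] = 123/20
E[X²] = 1241/20
Var(X) = E[X²] - (E[X])² = 1241/20 - 15129/400 = 9691/400

Var(X) = 9691/400 ≈ 24.2275


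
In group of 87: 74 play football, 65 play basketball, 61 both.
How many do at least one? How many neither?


|A∪B| = 74+65-61 = 78
Neither = 87-78 = 9

At least one: 78; Neither: 9


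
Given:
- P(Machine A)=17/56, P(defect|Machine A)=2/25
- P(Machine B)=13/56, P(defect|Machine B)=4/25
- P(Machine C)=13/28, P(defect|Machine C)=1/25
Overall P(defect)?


P(B) = Σ P(B|Aᵢ)×P(Aᵢ)
  2/25×17/56 = 17/700
  4/25×13/56 = 13/350
  1/25×13/28 = 13/700
Sum = 2/25

P(defect) = 2/25 ≈ 8.00%


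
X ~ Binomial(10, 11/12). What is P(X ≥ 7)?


P(X ≥ 7) = Σ P(X=i) for i=7..10
P(X=7) = 97435855/2579890176
P(X=8) = 1071794405/6879707136
P(X=9) = 11789738455/30958682112
P(X=10) = 25937424601/61917364224
Sum = 5125125973/5159780352

P(X ≥ 7) = 5125125973/5159780352 ≈ 99.33%


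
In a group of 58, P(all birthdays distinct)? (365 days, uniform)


P(all different) = Π(365-i)/365 for i=0..57
= (365/365)×(364/365)×...×(308/365)
= 0.008335

P ≈ 0.0083 ≈ 0.83%


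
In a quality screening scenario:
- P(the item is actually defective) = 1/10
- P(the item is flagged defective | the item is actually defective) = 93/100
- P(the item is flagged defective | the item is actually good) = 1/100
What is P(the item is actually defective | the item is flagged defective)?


Using Bayes' theorem:
P(A|B) = P(B|A)·P(A) / P(B)

P(the item is flagged defective) = 93/100 × 1/10 + 1/100 × 9/10
= 93/1000 + 9/1000 = 51/500

P(the item is actually defective|the item is flagged defective) = (93/1000) / (51/500) = 31/34

P(the item is actually defective|the item is flagged defective) = 31/34 ≈ 91.18%


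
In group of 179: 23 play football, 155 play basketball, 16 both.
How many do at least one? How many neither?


|A∪B| = 23+155-16 = 162
Neither = 179-162 = 17

At least one: 162; Neither: 17


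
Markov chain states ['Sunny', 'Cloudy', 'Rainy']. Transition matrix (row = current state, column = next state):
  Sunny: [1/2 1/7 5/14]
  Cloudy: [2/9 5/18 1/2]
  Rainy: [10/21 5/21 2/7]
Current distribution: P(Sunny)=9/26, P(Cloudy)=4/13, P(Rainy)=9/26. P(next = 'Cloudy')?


P(next=Cloudy) = Σᵢ P(now=i)×P(i→Cloudy)
= 9/26×1/7 + 4/13×5/18 + 9/26×5/21
= 9/182 + 10/117 + 15/182 = 178/819

P = 178/819 ≈ 0.2173


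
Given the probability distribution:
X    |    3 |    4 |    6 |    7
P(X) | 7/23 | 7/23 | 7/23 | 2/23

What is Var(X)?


E[X] = 105/23
E[X²] = 525/23
Var(X) = E[X²] - (E[X])² = 525/23 - 11025/529 = 1050/529

Var(X) = 1050/529 ≈ 1.9849


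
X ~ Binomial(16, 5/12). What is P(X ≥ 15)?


P(X ≥ 15) = Σ P(X=i) for i=15..16
P(X=15) = 213623046875/11555266180939776
P(X=16) = 152587890625/184884258895036416
Sum = 396728515625/20542695432781824

P(X ≥ 15) = 396728515625/20542695432781824 ≈ 0.00%


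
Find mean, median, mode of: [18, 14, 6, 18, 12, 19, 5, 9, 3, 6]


Sorted: [3, 5, 6, 6, 9, 12, 14, 18, 18, 19]
Mean = 110/10 = 11
Median = 21/2
Freq: {18: 2, 14: 1, 6: 2, 12: 1, 19: 1, 5: 1, 9: 1, 3: 1}
Mode: [6, 18]

Mean=11, Median=21/2, Mode=[6, 18]


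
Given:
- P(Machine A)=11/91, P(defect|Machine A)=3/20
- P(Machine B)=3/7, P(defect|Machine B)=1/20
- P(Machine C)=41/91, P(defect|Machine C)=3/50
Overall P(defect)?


P(B) = Σ P(B|Aᵢ)×P(Aᵢ)
  3/20×11/91 = 33/1820
  1/20×3/7 = 3/140
  3/50×41/91 = 123/4550
Sum = 303/4550

P(defect) = 303/4550 ≈ 6.66%


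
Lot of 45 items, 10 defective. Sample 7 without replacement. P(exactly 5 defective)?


Hypergeometric: C(10,5)×C(35,2)/C(45,7)
= 252×595/45379620 = 833/252109

P(X=5) = 833/252109 ≈ 0.33%


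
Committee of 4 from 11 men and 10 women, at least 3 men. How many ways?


Count by #men:
  3M,1W: C(11,3)×C(10,1)=1650
  4M,0W: C(11,4)×C(10,0)=330
Total = 1980

1980


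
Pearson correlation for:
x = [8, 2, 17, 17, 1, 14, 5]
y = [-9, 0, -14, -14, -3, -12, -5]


n=7, Σx=64, Σy=-57, Σxy=-744, Σx²=868, Σy²=651
r = (7×(-744) - 64×(-57))/√((7×868 - 64²)(7×651 - (-57)²))
= -1560/√(1980×1308) = -1560/√2589840 ≈ -1560/1609.2980 ≈ -0.9694

r ≈ -0.9694


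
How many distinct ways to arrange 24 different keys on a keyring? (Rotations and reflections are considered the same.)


Free circular arrangements: rotations and reflections both identified.
(n-1)!/2 = 23!/2 = 25852016738884976640000/2 = 12926008369442488320000

12926008369442488320000


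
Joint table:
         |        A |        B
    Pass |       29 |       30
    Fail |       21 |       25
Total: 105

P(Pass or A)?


P(Pass∨A) = P(Pass) + P(A) - P(Pass∧A)
= (59 + 50 - 29)/105 = 80/105 = 16/21

P = 16/21 ≈ 76.19%


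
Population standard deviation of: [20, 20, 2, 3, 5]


Mean = 50/5 = 10
  (20-10)²=100
  (20-10)²=100
  (2-10)²=64
  (3-10)²=49
  (5-10)²=25
Σ(x-μ)² = 338
σ² = 338/5

σ = √(338/5) ≈ 8.2219


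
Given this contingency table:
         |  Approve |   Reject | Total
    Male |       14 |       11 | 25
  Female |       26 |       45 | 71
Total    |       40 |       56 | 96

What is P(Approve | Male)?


P(Approve | Male) = 14/(14+11) = 14/25

P(Approve|Male) = 14/25 ≈ 56.00%


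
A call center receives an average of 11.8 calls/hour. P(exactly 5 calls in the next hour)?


Poisson(λ=11.8): P(X=5) = e^(-λ)×λ^k/k!
= e^(-11.8) × 11.8^5 / 5!
≈ 7.504557915e-06 × 228775.77568 / 120 ≈ 0.014307

P(X=5) ≈ 0.014307 ≈ 1.43%


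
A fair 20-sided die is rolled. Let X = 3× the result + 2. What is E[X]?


E[die] = (1+20)/2 = 21/2
E[X] = 3×21/2 + 2 = 67/2

E[X] = 67/2


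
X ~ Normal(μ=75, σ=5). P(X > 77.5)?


z = (77.5-75)/5 = 0.5
P(X > 77.5) = 1 - P(Z ≤ 0.5) = 1 - 0.6915 = 0.3085

P(X > 77.5) ≈ 0.3085


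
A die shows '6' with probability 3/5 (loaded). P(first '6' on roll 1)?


Geometric: P(X=1) = (1-p)^(k-1)×p = (2/5)^0×3/5 = 3/5

P(X=1) = 3/5 ≈ 60.00%


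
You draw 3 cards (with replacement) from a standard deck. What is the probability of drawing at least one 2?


P(not a 2) = 48/52 = 12/13
P(none in 3 draws) = (12/13)^3 = 1728/2197
P(≥1 2) = 1 - 1728/2197 = 469/2197

P = 469/2197 ≈ 21.35%


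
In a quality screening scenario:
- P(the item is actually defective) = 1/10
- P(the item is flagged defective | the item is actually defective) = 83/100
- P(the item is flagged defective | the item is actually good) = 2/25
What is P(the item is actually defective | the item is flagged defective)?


Using Bayes' theorem:
P(A|B) = P(B|A)·P(A) / P(B)

P(the item is flagged defective) = 83/100 × 1/10 + 2/25 × 9/10
= 83/1000 + 9/125 = 31/200

P(the item is actually defective|the item is flagged defective) = (83/1000) / (31/200) = 83/155

P(the item is actually defective|the item is flagged defective) = 83/155 ≈ 53.55%


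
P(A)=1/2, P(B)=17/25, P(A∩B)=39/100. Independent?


P(A)×P(B) = 17/50
P(A∩B) = 39/100
Not equal → NOT independent

No, not independent


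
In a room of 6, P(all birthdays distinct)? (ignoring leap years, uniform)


P(all different) = Π(365-i)/365 for i=0..5
= (365/365)×(364/365)×...×(360/365)
= 0.959538

P ≈ 0.9595 ≈ 95.95%


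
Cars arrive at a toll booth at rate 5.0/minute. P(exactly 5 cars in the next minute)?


Poisson(λ=5.0): P(X=5) = e^(-λ)×λ^k/k!
= e^(-5.0) × 5.0^5 / 5!
≈ 0.006737946999 × 3125 / 120 ≈ 0.175467

P(X=5) ≈ 0.175467 ≈ 17.55%


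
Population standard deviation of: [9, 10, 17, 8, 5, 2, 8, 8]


Mean = 67/8
  (9-67/8)²=25/64
  (10-67/8)²=169/64
  (17-67/8)²=4761/64
  (8-67/8)²=9/64
  (5-67/8)²=729/64
  (2-67/8)²=2601/64
  (8-67/8)²=9/64
  (8-67/8)²=9/64
Σ(x-μ)² = 1039/8
σ² = (1039/8)/8 = 1039/64

σ = √(1039/64) ≈ 4.0292


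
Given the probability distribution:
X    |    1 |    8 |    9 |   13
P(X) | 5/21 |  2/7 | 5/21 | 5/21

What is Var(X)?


E[X] = 163/21
E[X²] = 1639/21
Var(X) = E[X²] - (E[X])² = 1639/21 - 26569/441 = 7850/441

Var(X) = 7850/441 ≈ 17.8005


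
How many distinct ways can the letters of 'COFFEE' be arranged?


Letters: 6, freq: {'C': 1, 'O': 1, 'F': 2, 'E': 2}
6!/(1!×1!×2!×2!) = 720/4 = 180

180


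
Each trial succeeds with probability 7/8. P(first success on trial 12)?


Geometric: P(X=12) = (1-p)^(k-1)×p = (1/8)^11×7/8 = 7/68719476736

P(X=12) = 7/68719476736 ≈ 0.00%


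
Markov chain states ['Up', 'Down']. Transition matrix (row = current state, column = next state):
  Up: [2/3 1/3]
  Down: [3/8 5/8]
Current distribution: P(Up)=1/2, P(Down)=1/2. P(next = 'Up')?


P(next=Up) = Σᵢ P(now=i)×P(i→Up)
= 1/2×2/3 + 1/2×3/8
= 1/3 + 3/16 = 25/48

P = 25/48 ≈ 0.5208


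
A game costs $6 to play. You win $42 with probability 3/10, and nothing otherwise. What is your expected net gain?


E[gain] = (42-6)×3/10 + (-6)×7/10
= 54/5 - 21/5 = 33/5

Expected net gain = $33/5 ≈ $6.60


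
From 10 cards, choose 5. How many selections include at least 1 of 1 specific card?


Complement: C(10,5) - C(9,5) = 252 - 126 = 126

126


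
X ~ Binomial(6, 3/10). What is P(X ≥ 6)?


P(X ≥ 6) = Σ P(X=i) for i=6..6
P(X=6) = 729/1000000
Sum = 729/1000000

P(X ≥ 6) = 729/1000000 ≈ 0.07%


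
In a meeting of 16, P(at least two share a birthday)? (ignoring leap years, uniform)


P(all different) = Π(365-i)/365 for i=0..15
= 0.716396
P(match) = 1 - 0.716396 = 0.283604

P ≈ 0.2836 ≈ 28.36%


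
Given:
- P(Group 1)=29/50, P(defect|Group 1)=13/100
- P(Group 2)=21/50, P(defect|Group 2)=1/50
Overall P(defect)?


P(B) = Σ P(B|Aᵢ)×P(Aᵢ)
  13/100×29/50 = 377/5000
  1/50×21/50 = 21/2500
Sum = 419/5000

P(defect) = 419/5000 ≈ 8.38%


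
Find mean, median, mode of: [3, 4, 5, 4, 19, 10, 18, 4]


Sorted: [3, 4, 4, 4, 5, 10, 18, 19]
Mean = 67/8
Median = 9/2
Freq: {3: 1, 4: 3, 5: 1, 19: 1, 10: 1, 18: 1}
Mode: [4]

Mean=67/8, Median=9/2, Mode=4


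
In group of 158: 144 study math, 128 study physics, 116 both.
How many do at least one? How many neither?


|A∪B| = 144+128-116 = 156
Neither = 158-156 = 2

At least one: 156; Neither: 2


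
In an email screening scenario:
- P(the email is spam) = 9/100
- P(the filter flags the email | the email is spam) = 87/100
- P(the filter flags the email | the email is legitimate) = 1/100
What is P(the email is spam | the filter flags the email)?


Using Bayes' theorem:
P(A|B) = P(B|A)·P(A) / P(B)

P(the filter flags the email) = 87/100 × 9/100 + 1/100 × 91/100
= 783/10000 + 91/10000 = 437/5000

P(the email is spam|the filter flags the email) = (783/10000) / (437/5000) = 783/874

P(the email is spam|the filter flags the email) = 783/874 ≈ 89.59%


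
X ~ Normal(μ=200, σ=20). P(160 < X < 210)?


z₁=(160-200)/20=-2.0, z₂=(210-200)/20=0.5
P = Φ(0.5) - Φ(-2.0) = 0.691462 - 0.022750 = 0.668712 ≈ 0.6687

P(160 < X < 210) ≈ 0.6687


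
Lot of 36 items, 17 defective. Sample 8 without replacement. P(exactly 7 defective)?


Hypergeometric: C(17,7)×C(19,1)/C(36,8)
= 19448×19/30260340 = 494/40455

P(X=7) = 494/40455 ≈ 1.22%


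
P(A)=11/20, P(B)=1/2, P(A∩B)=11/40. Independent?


P(A)×P(B) = 11/40
P(A∩B) = 11/40
Equal ✓ → Independent

Yes, independent


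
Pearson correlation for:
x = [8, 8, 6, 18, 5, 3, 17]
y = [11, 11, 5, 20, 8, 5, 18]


n=7, Σx=65, Σy=78, Σxy=927, Σx²=811, Σy²=1080
r = (7×927 - 65×78)/√((7×811 - 65²)(7×1080 - 78²))
= 1419/√(1452×1476) = 1419/√2143152 ≈ 1419/1463.9508 ≈ 0.9693

r ≈ 0.9693


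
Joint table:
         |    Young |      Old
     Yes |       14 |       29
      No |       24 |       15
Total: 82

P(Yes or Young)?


P(Yes∨Young) = P(Yes) + P(Young) - P(Yes∧Young)
= (43 + 38 - 14)/82 = 67/82

P = 67/82 ≈ 81.71%


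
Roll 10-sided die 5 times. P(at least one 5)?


P(no 5)^5 = (9/10)^5 = 59049/100000
P(≥1) = 1 - 59049/100000 = 40951/100000

P = 40951/100000 ≈ 40.95%


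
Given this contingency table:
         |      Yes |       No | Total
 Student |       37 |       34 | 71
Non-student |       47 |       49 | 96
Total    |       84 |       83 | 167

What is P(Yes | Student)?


P(Yes | Student) = 37/(37+34) = 37/71

P(Yes|Student) = 37/71 ≈ 52.11%


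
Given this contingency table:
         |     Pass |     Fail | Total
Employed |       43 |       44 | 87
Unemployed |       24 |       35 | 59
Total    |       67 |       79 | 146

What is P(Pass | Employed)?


P(Pass | Employed) = 43/(43+44) = 43/87

P(Pass|Employed) = 43/87 ≈ 49.43%


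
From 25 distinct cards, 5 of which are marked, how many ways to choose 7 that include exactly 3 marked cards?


Choose 3 of the 5 marked cards and 4 of the other 20 cards:
C(5,3)×C(20,4) = 10×4845 = 48450

48450


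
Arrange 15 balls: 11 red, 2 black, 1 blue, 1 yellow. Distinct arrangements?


15!/(11!×2!×1!×1!) = 16380

16380


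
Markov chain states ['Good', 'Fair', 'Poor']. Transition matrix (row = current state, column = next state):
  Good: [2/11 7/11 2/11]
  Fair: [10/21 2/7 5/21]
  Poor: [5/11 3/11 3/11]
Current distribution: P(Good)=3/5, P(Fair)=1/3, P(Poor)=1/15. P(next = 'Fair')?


P(next=Fair) = Σᵢ P(now=i)×P(i→Fair)
= 3/5×7/11 + 1/3×2/7 + 1/15×3/11
= 21/55 + 2/21 + 1/55 = 52/105

P = 52/105 ≈ 0.4952


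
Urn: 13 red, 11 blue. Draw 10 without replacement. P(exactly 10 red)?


Hypergeometric: C(13,10)×C(11,0)/C(24,10)
= 286×1/1961256 = 13/89148

P(X=10) = 13/89148 ≈ 0.01%


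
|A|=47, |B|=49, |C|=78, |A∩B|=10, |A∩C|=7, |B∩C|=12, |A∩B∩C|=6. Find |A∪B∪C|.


|A∪B∪C| = 47+49+78-10-7-12+6 = 151

|A∪B∪C| = 151


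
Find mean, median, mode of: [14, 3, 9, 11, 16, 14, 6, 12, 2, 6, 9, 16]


Sorted: [2, 3, 6, 6, 9, 9, 11, 12, 14, 14, 16, 16]
Mean = 118/12 = 59/6
Median = 10
Freq: {14: 2, 3: 1, 9: 2, 11: 1, 16: 2, 6: 2, 12: 1, 2: 1}
Mode: [6, 9, 14, 16]

Mean=59/6, Median=10, Mode=[6, 9, 14, 16]


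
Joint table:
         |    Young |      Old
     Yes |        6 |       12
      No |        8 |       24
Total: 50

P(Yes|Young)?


P(Yes|Young) = 6/(6+8) = 6/14 = 3/7

P = 3/7 ≈ 42.86%


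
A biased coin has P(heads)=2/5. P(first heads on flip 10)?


Geometric: P(X=10) = (1-p)^(k-1)×p = (3/5)^9×2/5 = 39366/9765625

P(X=10) = 39366/9765625 ≈ 0.40%


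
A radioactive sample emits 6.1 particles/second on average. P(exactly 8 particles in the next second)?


Poisson(λ=6.1): P(X=8) = e^(-λ)×λ^k/k!
= e^(-6.1) × 6.1^8 / 8!
≈ 0.002242867719 × 1917073.12997 / 40320 ≈ 0.106640

P(X=8) ≈ 0.106640 ≈ 10.66%


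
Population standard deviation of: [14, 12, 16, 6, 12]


Mean = 60/5 = 12
  (14-12)²=4
  (12-12)²=0
  (16-12)²=16
  (6-12)²=36
  (12-12)²=0
Σ(x-μ)² = 56
σ² = 56/5

σ = √(56/5) ≈ 3.3466


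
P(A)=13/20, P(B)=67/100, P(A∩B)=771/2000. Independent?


P(A)×P(B) = 871/2000
P(A∩B) = 771/2000
Not equal → NOT independent

No, not independent


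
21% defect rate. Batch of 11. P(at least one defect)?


P(all good) = (79/100)^11 = 747993810527520928879/10000000000000000000000
P(≥1 defect) = 9252006189472479071121/10000000000000000000000

P = 9252006189472479071121/10000000000000000000000 ≈ 92.52%


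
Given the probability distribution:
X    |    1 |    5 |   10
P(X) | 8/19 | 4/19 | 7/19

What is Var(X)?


E[X] = 98/19
E[X²] = 808/19
Var(X) = E[X²] - (E[X])² = 808/19 - 9604/361 = 5748/361

Var(X) = 5748/361 ≈ 15.9224


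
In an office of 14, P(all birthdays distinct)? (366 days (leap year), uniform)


P(all different) = Π(366-i)/366 for i=0..13
= (366/366)×(365/366)×...×(353/366)
= 0.777440

P ≈ 0.7774 ≈ 77.74%


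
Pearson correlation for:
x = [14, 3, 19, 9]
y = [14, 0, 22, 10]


n=4, Σx=45, Σy=46, Σxy=704, Σx²=647, Σy²=780
r = (4×704 - 45×46)/√((4×647 - 45²)(4×780 - 46²))
= 746/√(563×1004) = 746/√565252 ≈ 746/751.8324 ≈ 0.9922

r ≈ 0.9922


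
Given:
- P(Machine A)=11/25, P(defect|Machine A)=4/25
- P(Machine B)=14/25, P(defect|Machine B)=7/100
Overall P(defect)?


P(B) = Σ P(B|Aᵢ)×P(Aᵢ)
  4/25×11/25 = 44/625
  7/100×14/25 = 49/1250
Sum = 137/1250

P(defect) = 137/1250 ≈ 10.96%


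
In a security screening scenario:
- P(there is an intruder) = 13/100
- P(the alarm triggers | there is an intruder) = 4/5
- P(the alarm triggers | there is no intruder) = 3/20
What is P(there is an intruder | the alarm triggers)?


Using Bayes' theorem:
P(A|B) = P(B|A)·P(A) / P(B)

P(the alarm triggers) = 4/5 × 13/100 + 3/20 × 87/100
= 13/125 + 261/2000 = 469/2000

P(there is an intruder|the alarm triggers) = (13/125) / (469/2000) = 208/469

P(there is an intruder|the alarm triggers) = 208/469 ≈ 44.35%


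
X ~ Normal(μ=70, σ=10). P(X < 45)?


z = (45-70)/10 = -2.5
P(Z < -2.5) = 0.0062

P(X < 45) ≈ 0.0062


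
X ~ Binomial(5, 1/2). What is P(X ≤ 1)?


P(X ≤ 1) = Σ P(X=i) for i=0..1
P(X=0) = 1/32
P(X=1) = 5/32
Sum = 3/16

P(X ≤ 1) = 3/16 ≈ 18.75%


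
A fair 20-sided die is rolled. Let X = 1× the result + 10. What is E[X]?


E[die] = (1+20)/2 = 21/2
E[X] = 1×21/2 + 10 = 41/2

E[X] = 41/2


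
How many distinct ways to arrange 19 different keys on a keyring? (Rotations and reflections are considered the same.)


Free circular arrangements: rotations and reflections both identified.
(n-1)!/2 = 18!/2 = 6402373705728000/2 = 3201186852864000

3201186852864000


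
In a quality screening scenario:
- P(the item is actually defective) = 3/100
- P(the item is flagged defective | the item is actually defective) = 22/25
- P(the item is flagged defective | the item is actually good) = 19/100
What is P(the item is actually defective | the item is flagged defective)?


Using Bayes' theorem:
P(A|B) = P(B|A)·P(A) / P(B)

P(the item is flagged defective) = 22/25 × 3/100 + 19/100 × 97/100
= 33/1250 + 1843/10000 = 2107/10000

P(the item is actually defective|the item is flagged defective) = (33/1250) / (2107/10000) = 264/2107

P(the item is actually defective|the item is flagged defective) = 264/2107 ≈ 12.53%


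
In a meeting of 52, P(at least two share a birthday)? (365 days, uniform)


P(all different) = Π(365-i)/365 for i=0..51
= 0.021995
P(match) = 1 - 0.021995 = 0.978005

P ≈ 0.9780 ≈ 97.80%


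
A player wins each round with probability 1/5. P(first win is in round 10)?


Geometric: P(X=10) = (1-p)^(k-1)×p = (4/5)^9×1/5 = 262144/9765625

P(X=10) = 262144/9765625 ≈ 2.68%


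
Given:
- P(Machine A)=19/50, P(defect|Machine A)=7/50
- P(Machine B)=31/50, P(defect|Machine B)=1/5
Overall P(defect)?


P(B) = Σ P(B|Aᵢ)×P(Aᵢ)
  7/50×19/50 = 133/2500
  1/5×31/50 = 31/250
Sum = 443/2500

P(defect) = 443/2500 ≈ 17.72%


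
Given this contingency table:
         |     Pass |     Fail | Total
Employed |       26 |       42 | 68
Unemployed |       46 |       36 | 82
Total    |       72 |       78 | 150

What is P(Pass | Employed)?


P(Pass | Employed) = 26/(26+42) = 26/68 = 13/34

P(Pass|Employed) = 13/34 ≈ 38.24%


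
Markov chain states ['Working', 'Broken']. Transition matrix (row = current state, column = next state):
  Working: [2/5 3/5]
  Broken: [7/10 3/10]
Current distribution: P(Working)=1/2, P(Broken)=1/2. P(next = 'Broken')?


P(next=Broken) = Σᵢ P(now=i)×P(i→Broken)
= 1/2×3/5 + 1/2×3/10
= 3/10 + 3/20 = 9/20

P = 9/20 ≈ 0.4500


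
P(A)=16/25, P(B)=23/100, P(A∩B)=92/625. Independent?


P(A)×P(B) = 92/625
P(A∩B) = 92/625
Equal ✓ → Independent

Yes, independent


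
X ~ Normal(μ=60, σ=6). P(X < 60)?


z = (60-60)/6 = 0.0
P(Z < 0.0) = 0.5000

P(X < 60) ≈ 0.5000


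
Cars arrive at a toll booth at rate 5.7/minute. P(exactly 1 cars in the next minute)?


Poisson(λ=5.7): P(X=1) = e^(-λ)×λ^k/k!
= e^(-5.7) × 5.7^1 / 1!
≈ 0.003345965457 × 5.7 / 1 ≈ 0.019072

P(X=1) ≈ 0.019072 ≈ 1.91%


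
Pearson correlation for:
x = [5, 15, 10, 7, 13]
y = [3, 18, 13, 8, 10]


n=5, Σx=50, Σy=52, Σxy=601, Σx²=568, Σy²=666
r = (5×601 - 50×52)/√((5×568 - 50²)(5×666 - 52²))
= 405/√(340×626) = 405/√212840 ≈ 405/461.3459 ≈ 0.8779

r ≈ 0.8779


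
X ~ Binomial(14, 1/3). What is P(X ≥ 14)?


P(X ≥ 14) = Σ P(X=i) for i=14..14
P(X=14) = 1/4782969
Sum = 1/4782969

P(X ≥ 14) = 1/4782969 ≈ 0.00%


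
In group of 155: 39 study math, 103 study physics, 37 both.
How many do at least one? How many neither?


|A∪B| = 39+103-37 = 105
Neither = 155-105 = 50

At least one: 105; Neither: 50


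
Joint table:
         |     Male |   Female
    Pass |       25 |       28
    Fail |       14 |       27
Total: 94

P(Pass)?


P(Pass) = (25+28)/94 = 53/94

P(Pass) = 53/94 ≈ 56.38%


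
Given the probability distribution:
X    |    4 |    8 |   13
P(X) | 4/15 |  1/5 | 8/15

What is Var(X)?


E[X] = 48/5
E[X²] = 536/5
Var(X) = E[X²] - (E[X])² = 536/5 - 2304/25 = 376/25

Var(X) = 376/25 ≈ 15.0400


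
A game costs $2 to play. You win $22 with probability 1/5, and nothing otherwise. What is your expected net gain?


E[gain] = (22-2)×1/5 + (-2)×4/5
= 4 - 8/5 = 12/5

Expected net gain = $12/5 ≈ $2.40


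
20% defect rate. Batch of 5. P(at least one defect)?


P(all good) = (4/5)^5 = 1024/3125
P(≥1 defect) = 2101/3125

P = 2101/3125 ≈ 67.23%


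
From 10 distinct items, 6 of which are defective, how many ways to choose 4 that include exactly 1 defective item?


Choose 1 of the 6 defective items and 3 of the other 4 items:
C(6,1)×C(4,3) = 6×4 = 24

24


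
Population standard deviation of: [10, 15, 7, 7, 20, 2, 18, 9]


Mean = 88/8 = 11
  (10-11)²=1
  (15-11)²=16
  (7-11)²=16
  (7-11)²=16
  (20-11)²=81
  (2-11)²=81
  (18-11)²=49
  (9-11)²=4
Σ(x-μ)² = 264
σ² = 264/8 = 33

σ = √(33) ≈ 5.7446


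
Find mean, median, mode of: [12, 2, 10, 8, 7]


Sorted: [2, 7, 8, 10, 12]
Mean = 39/5
Median = 8
Freq: {12: 1, 2: 1, 10: 1, 8: 1, 7: 1}
Mode: No mode

Mean=39/5, Median=8, Mode=No mode


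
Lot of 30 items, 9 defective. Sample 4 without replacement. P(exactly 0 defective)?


Hypergeometric: C(9,0)×C(21,4)/C(30,4)
= 1×5985/27405 = 19/87

P(X=0) = 19/87 ≈ 21.84%


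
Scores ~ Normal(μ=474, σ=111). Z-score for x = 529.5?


z = (x - μ)/σ = (529.5 - 474)/111 = 0.5

z = 0.5


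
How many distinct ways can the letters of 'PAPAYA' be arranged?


Letters: 6, freq: {'P': 2, 'A': 3, 'Y': 1}
6!/(2!×3!×1!) = 720/12 = 60

60


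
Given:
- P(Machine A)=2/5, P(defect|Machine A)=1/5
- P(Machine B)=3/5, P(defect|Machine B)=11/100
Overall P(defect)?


P(B) = Σ P(B|Aᵢ)×P(Aᵢ)
  1/5×2/5 = 2/25
  11/100×3/5 = 33/500
Sum = 73/500

P(defect) = 73/500 ≈ 14.60%


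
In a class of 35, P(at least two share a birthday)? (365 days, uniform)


P(all different) = Π(365-i)/365 for i=0..34
= 0.185617
P(match) = 1 - 0.185617 = 0.814383

P ≈ 0.8144 ≈ 81.44%


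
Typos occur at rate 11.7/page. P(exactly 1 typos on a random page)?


Poisson(λ=11.7): P(X=1) = e^(-λ)×λ^k/k!
= e^(-11.7) × 11.7^1 / 1!
≈ 8.293819161e-06 × 11.7 / 1 ≈ 0.000097

P(X=1) ≈ 0.000097 ≈ 0.01%


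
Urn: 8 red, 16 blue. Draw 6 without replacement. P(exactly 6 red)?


Hypergeometric: C(8,6)×C(16,0)/C(24,6)
= 28×1/134596 = 1/4807

P(X=6) = 1/4807 ≈ 0.02%


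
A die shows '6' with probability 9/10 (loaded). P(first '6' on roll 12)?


Geometric: P(X=12) = (1-p)^(k-1)×p = (1/10)^11×9/10 = 9/1000000000000

P(X=12) = 9/1000000000000 ≈ 0.00%


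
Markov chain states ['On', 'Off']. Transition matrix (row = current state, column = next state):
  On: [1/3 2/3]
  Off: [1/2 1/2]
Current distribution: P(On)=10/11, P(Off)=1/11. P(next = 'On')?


P(next=On) = Σᵢ P(now=i)×P(i→On)
= 10/11×1/3 + 1/11×1/2
= 10/33 + 1/22 = 23/66

P = 23/66 ≈ 0.3485


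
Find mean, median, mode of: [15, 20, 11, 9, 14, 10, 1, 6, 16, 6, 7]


Sorted: [1, 6, 6, 7, 9, 10, 11, 14, 15, 16, 20]
Mean = 115/11
Median = 10
Freq: {15: 1, 20: 1, 11: 1, 9: 1, 14: 1, 10: 1, 1: 1, 6: 2, 16: 1, 7: 1}
Mode: [6]

Mean=115/11, Median=10, Mode=6


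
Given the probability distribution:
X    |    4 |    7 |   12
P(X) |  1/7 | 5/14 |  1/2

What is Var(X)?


E[X] = 127/14
E[X²] = 1285/14
Var(X) = E[X²] - (E[X])² = 1285/14 - 16129/196 = 1861/196

Var(X) = 1861/196 ≈ 9.4949


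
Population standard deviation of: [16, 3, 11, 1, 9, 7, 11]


Mean = 58/7
  (16-58/7)²=2916/49
  (3-58/7)²=1369/49
  (11-58/7)²=361/49
  (1-58/7)²=2601/49
  (9-58/7)²=25/49
  (7-58/7)²=81/49
  (11-58/7)²=361/49
Σ(x-μ)² = 1102/7
σ² = (1102/7)/7 = 1102/49

σ = √(1102/49) ≈ 4.7423


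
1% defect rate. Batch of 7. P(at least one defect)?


P(all good) = (99/100)^7 = 93206534790699/100000000000000
P(≥1 defect) = 6793465209301/100000000000000

P = 6793465209301/100000000000000 ≈ 6.79%


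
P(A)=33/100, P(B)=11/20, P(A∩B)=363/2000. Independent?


P(A)×P(B) = 363/2000
P(A∩B) = 363/2000
Equal ✓ → Independent

Yes, independent


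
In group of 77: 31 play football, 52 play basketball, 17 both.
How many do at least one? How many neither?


|A∪B| = 31+52-17 = 66
Neither = 77-66 = 11

At least one: 66; Neither: 11


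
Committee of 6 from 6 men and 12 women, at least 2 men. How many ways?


Count by #men:
  2M,4W: C(6,2)×C(12,4)=7425
  3M,3W: C(6,3)×C(12,3)=4400
  4M,2W: C(6,4)×C(12,2)=990
  5M,1W: C(6,5)×C(12,1)=72
  6M,0W: C(6,6)×C(12,0)=1
Total = 12888

12888


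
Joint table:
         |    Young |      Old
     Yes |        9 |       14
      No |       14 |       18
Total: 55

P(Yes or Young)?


P(Yes∨Young) = P(Yes) + P(Young) - P(Yes∧Young)
= (23 + 23 - 9)/55 = 37/55

P = 37/55 ≈ 67.27%


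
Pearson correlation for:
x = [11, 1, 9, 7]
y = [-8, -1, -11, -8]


n=4, Σx=28, Σy=-28, Σxy=-244, Σx²=252, Σy²=250
r = (4×(-244) - 28×(-28))/√((4×252 - 28²)(4×250 - (-28)²))
= -192/√(224×216) = -192/√48384 ≈ -192/219.9636 ≈ -0.8729

r ≈ -0.8729


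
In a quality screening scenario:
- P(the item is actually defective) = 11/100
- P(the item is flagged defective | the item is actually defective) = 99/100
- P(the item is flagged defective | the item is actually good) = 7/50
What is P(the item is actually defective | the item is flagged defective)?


Using Bayes' theorem:
P(A|B) = P(B|A)·P(A) / P(B)

P(the item is flagged defective) = 99/100 × 11/100 + 7/50 × 89/100
= 1089/10000 + 623/5000 = 467/2000

P(the item is actually defective|the item is flagged defective) = (1089/10000) / (467/2000) = 1089/2335

P(the item is actually defective|the item is flagged defective) = 1089/2335 ≈ 46.64%


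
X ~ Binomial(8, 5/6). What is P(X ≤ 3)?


P(X ≤ 3) = Σ P(X=i) for i=0..3
P(X=0) = 1/1679616
P(X=1) = 5/209952
P(X=2) = 175/419904
P(X=3) = 875/209952
Sum = 7741/1679616

P(X ≤ 3) = 7741/1679616 ≈ 0.46%


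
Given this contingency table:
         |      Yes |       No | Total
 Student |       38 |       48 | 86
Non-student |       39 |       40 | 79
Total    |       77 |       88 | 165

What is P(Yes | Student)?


P(Yes | Student) = 38/(38+48) = 38/86 = 19/43

P(Yes|Student) = 19/43 ≈ 44.19%


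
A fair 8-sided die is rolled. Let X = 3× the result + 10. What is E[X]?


E[die] = (1+8)/2 = 9/2
E[X] = 3×9/2 + 10 = 47/2

E[X] = 47/2


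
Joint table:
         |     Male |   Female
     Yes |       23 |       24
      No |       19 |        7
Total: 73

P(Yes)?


P(Yes) = (23+24)/73 = 47/73

P(Yes) = 47/73 ≈ 64.38%


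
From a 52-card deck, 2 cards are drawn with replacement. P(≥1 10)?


P(not a 10) = 48/52 = 12/13
P(none in 2 draws) = (12/13)^2 = 144/169
P(≥1 10) = 1 - 144/169 = 25/169

P = 25/169 ≈ 14.79%


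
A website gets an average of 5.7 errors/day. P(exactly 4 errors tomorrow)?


Poisson(λ=5.7): P(X=4) = e^(-λ)×λ^k/k!
= e^(-5.7) × 5.7^4 / 4!
≈ 0.003345965457 × 1055.6001 / 24 ≈ 0.147167

P(X=4) ≈ 0.147167 ≈ 14.72%


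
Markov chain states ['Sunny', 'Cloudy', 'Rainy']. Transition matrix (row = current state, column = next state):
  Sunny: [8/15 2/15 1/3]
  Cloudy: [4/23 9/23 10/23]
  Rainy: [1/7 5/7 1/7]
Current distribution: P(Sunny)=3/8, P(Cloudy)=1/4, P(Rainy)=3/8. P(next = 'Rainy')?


P(next=Rainy) = Σᵢ P(now=i)×P(i→Rainy)
= 3/8×1/3 + 1/4×10/23 + 3/8×1/7
= 1/8 + 5/46 + 3/56 = 185/644

P = 185/644 ≈ 0.2873


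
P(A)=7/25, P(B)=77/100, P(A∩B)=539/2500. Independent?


P(A)×P(B) = 539/2500
P(A∩B) = 539/2500
Equal ✓ → Independent

Yes, independent


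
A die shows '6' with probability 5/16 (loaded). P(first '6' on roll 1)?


Geometric: P(X=1) = (1-p)^(k-1)×p = (11/16)^0×5/16 = 5/16

P(X=1) = 5/16 ≈ 31.25%


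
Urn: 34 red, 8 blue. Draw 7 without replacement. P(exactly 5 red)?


Hypergeometric: C(34,5)×C(8,2)/C(42,7)
= 278256×28/26978328 = 324632/1124097

P(X=5) = 324632/1124097 ≈ 28.88%


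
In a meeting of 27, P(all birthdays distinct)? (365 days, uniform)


P(all different) = Π(365-i)/365 for i=0..26
= (365/365)×(364/365)×...×(339/365)
= 0.373141

P ≈ 0.3731 ≈ 37.31%


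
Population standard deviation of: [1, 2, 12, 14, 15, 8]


Mean = 52/6 = 26/3
  (1-26/3)²=529/9
  (2-26/3)²=400/9
  (12-26/3)²=100/9
  (14-26/3)²=256/9
  (15-26/3)²=361/9
  (8-26/3)²=4/9
Σ(x-μ)² = 550/3
σ² = (550/3)/6 = 275/9

σ = √(275/9) ≈ 5.5277


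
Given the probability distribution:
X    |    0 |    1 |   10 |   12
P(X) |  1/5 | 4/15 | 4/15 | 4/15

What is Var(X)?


E[X] = 92/15
E[X²] = 196/3
Var(X) = E[X²] - (E[X])² = 196/3 - 8464/225 = 6236/225

Var(X) = 6236/225 ≈ 27.7156


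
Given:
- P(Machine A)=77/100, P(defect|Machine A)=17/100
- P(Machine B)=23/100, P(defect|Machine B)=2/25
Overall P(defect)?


P(B) = Σ P(B|Aᵢ)×P(Aᵢ)
  17/100×77/100 = 1309/10000
  2/25×23/100 = 23/1250
Sum = 1493/10000

P(defect) = 1493/10000 ≈ 14.93%


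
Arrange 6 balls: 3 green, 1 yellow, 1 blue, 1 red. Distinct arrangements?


6!/(3!×1!×1!×1!) = 120

120


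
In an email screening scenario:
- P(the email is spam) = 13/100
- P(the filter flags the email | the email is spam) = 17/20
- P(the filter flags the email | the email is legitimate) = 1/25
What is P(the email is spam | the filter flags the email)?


Using Bayes' theorem:
P(A|B) = P(B|A)·P(A) / P(B)

P(the filter flags the email) = 17/20 × 13/100 + 1/25 × 87/100
= 221/2000 + 87/2500 = 1453/10000

P(the email is spam|the filter flags the email) = (221/2000) / (1453/10000) = 1105/1453

P(the email is spam|the filter flags the email) = 1105/1453 ≈ 76.05%


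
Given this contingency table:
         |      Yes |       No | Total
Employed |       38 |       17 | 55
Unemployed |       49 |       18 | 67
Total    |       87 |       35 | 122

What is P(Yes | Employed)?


P(Yes | Employed) = 38/(38+17) = 38/55

P(Yes|Employed) = 38/55 ≈ 69.09%


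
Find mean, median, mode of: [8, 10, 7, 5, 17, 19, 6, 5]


Sorted: [5, 5, 6, 7, 8, 10, 17, 19]
Mean = 77/8
Median = 15/2
Freq: {8: 1, 10: 1, 7: 1, 5: 2, 17: 1, 19: 1, 6: 1}
Mode: [5]

Mean=77/8, Median=15/2, Mode=5


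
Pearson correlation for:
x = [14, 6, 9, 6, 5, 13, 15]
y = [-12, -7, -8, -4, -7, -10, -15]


n=7, Σx=68, Σy=-63, Σxy=-696, Σx²=768, Σy²=647
r = (7×(-696) - 68×(-63))/√((7×768 - 68²)(7×647 - (-63)²))
= -588/√(752×560) = -588/√421120 ≈ -588/648.9376 ≈ -0.9061

r ≈ -0.9061


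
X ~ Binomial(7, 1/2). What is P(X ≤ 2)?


P(X ≤ 2) = Σ P(X=i) for i=0..2
P(X=0) = 1/128
P(X=1) = 7/128
P(X=2) = 21/128
Sum = 29/128

P(X ≤ 2) = 29/128 ≈ 22.66%


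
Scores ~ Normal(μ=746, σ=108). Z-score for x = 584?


z = (x - μ)/σ = (584 - 746)/108 = -1.5

z = -1.5


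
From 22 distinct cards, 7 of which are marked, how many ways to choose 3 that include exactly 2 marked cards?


Choose 2 of the 7 marked cards and 1 of the other 15 cards:
C(7,2)×C(15,1) = 21×15 = 315

315


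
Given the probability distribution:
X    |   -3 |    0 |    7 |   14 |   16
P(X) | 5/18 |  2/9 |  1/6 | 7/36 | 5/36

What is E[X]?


E[X] = Σ x·P(X=x)
= (-3)×(5/18) + (0)×(2/9) + (7)×(1/6) + (14)×(7/36) + (16)×(5/36)
= 95/18

E[X] = 95/18


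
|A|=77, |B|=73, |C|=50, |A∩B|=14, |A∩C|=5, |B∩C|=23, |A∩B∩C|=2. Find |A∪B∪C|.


|A∪B∪C| = 77+73+50-14-5-23+2 = 160

|A∪B∪C| = 160


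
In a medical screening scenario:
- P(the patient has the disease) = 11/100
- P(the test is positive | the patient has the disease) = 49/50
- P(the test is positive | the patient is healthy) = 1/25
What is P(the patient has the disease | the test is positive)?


Using Bayes' theorem:
P(A|B) = P(B|A)·P(A) / P(B)

P(the test is positive) = 49/50 × 11/100 + 1/25 × 89/100
= 539/5000 + 89/2500 = 717/5000

P(the patient has the disease|the test is positive) = (539/5000) / (717/5000) = 539/717

P(the patient has the disease|the test is positive) = 539/717 ≈ 75.17%


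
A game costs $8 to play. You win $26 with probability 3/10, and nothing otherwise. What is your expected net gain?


E[gain] = (26-8)×3/10 + (-8)×7/10
= 27/5 - 28/5 = -1/5

Expected net gain = $-1/5 ≈ $-0.20


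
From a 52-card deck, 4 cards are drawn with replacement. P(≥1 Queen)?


P(not a Queen) = 48/52 = 12/13
P(none in 4 draws) = (12/13)^4 = 20736/28561
P(≥1 Queen) = 1 - 20736/28561 = 7825/28561

P = 7825/28561 ≈ 27.40%


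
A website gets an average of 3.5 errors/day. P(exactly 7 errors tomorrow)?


Poisson(λ=3.5): P(X=7) = e^(-λ)×λ^k/k!
= e^(-3.5) × 3.5^7 / 7!
≈ 0.03019738342 × 6433.9296875 / 5040 ≈ 0.038549

P(X=7) ≈ 0.038549 ≈ 3.85%


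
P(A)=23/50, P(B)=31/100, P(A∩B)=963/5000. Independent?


P(A)×P(B) = 713/5000
P(A∩B) = 963/5000
Not equal → NOT independent

No, not independent


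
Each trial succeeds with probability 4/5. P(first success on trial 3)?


Geometric: P(X=3) = (1-p)^(k-1)×p = (1/5)^2×4/5 = 4/125

P(X=3) = 4/125 ≈ 3.20%


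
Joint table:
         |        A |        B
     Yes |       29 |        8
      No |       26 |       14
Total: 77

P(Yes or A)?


P(Yes∨A) = P(Yes) + P(A) - P(Yes∧A)
= (37 + 55 - 29)/77 = 63/77 = 9/11

P = 9/11 ≈ 81.82%


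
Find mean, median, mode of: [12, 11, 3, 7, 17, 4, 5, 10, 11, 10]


Sorted: [3, 4, 5, 7, 10, 10, 11, 11, 12, 17]
Mean = 90/10 = 9
Median = 10
Freq: {12: 1, 11: 2, 3: 1, 7: 1, 17: 1, 4: 1, 5: 1, 10: 2}
Mode: [10, 11]

Mean=9, Median=10, Mode=[10, 11]


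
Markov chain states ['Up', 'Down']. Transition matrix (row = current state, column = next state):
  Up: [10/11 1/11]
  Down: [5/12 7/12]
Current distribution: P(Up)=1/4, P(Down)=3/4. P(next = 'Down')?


P(next=Down) = Σᵢ P(now=i)×P(i→Down)
= 1/4×1/11 + 3/4×7/12
= 1/44 + 7/16 = 81/176

P = 81/176 ≈ 0.4602


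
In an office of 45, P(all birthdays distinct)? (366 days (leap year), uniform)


P(all different) = Π(366-i)/366 for i=0..44
= (366/366)×(365/366)×...×(322/366)
= 0.059503

P ≈ 0.0595 ≈ 5.95%


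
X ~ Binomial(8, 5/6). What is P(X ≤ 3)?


P(X ≤ 3) = Σ P(X=i) for i=0..3
P(X=0) = 1/1679616
P(X=1) = 5/209952
P(X=2) = 175/419904
P(X=3) = 875/209952
Sum = 7741/1679616

P(X ≤ 3) = 7741/1679616 ≈ 0.46%


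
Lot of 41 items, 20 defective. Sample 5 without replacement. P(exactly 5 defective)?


Hypergeometric: C(20,5)×C(21,0)/C(41,5)
= 15504×1/749398 = 408/19721

P(X=5) = 408/19721 ≈ 2.07%


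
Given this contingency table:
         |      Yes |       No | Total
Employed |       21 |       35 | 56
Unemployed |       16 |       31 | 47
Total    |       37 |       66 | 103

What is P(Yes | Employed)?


P(Yes | Employed) = 21/(21+35) = 21/56 = 3/8

P(Yes|Employed) = 3/8 ≈ 37.50%


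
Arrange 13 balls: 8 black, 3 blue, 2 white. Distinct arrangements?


13!/(8!×3!×2!) = 12870

12870


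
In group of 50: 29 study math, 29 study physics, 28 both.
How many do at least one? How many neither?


|A∪B| = 29+29-28 = 30
Neither = 50-30 = 20

At least one: 30; Neither: 20


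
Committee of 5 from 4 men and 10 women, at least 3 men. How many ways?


Count by #men:
  3M,2W: C(4,3)×C(10,2)=180
  4M,1W: C(4,4)×C(10,1)=10
Total = 190

190


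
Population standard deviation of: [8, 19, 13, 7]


Mean = 47/4
  (8-47/4)²=225/16
  (19-47/4)²=841/16
  (13-47/4)²=25/16
  (7-47/4)²=361/16
Σ(x-μ)² = 363/4
σ² = (363/4)/4 = 363/16

σ = √(363/16) ≈ 4.7631


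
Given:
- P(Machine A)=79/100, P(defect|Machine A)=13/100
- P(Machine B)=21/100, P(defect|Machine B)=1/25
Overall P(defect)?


P(B) = Σ P(B|Aᵢ)×P(Aᵢ)
  13/100×79/100 = 1027/10000
  1/25×21/100 = 21/2500
Sum = 1111/10000

P(defect) = 1111/10000 ≈ 11.11%


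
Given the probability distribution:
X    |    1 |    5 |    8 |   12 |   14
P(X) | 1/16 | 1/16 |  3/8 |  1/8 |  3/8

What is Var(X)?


E[X] = 81/8
E[X²] = 937/8
Var(X) = E[X²] - (E[X])² = 937/8 - 6561/64 = 935/64

Var(X) = 935/64 ≈ 14.6094


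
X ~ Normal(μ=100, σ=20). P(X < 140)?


z = (140-100)/20 = 2.0
P(Z < 2.0) = 0.9772

P(X < 140) ≈ 0.9772


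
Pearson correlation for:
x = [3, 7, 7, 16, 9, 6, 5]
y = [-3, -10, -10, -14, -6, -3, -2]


n=7, Σx=53, Σy=-48, Σxy=-455, Σx²=505, Σy²=454
r = (7×(-455) - 53×(-48))/√((7×505 - 53²)(7×454 - (-48)²))
= -641/√(726×874) = -641/√634524 ≈ -641/796.5701 ≈ -0.8047

r ≈ -0.8047


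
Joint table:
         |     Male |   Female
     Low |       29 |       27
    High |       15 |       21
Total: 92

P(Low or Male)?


P(Low∨Male) = P(Low) + P(Male) - P(Low∧Male)
= (56 + 44 - 29)/92 = 71/92

P = 71/92 ≈ 77.17%


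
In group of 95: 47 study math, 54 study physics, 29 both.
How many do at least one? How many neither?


|A∪B| = 47+54-29 = 72
Neither = 95-72 = 23

At least one: 72; Neither: 23


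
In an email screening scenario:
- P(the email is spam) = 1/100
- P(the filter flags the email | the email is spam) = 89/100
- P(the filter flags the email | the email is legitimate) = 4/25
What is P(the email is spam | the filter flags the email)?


Using Bayes' theorem:
P(A|B) = P(B|A)·P(A) / P(B)

P(the filter flags the email) = 89/100 × 1/100 + 4/25 × 99/100
= 89/10000 + 99/625 = 1673/10000

P(the email is spam|the filter flags the email) = (89/10000) / (1673/10000) = 89/1673

P(the email is spam|the filter flags the email) = 89/1673 ≈ 5.32%


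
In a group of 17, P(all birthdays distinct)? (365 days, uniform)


P(all different) = Π(365-i)/365 for i=0..16
= (365/365)×(364/365)×...×(349/365)
= 0.684992

P ≈ 0.6850 ≈ 68.50%
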